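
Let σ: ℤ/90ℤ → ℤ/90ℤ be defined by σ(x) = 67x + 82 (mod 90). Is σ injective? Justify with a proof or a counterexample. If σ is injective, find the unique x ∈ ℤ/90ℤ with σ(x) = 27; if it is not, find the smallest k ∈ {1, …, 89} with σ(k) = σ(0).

65

By definition, injectivity means: for all s, t in the domain, σ(s) = σ(t) implies s = t.
If σ(s) = σ(t), then 67s ≡ 67t (mod 90). Because gcd(67, 90) = 1, we may cancel 67 to get s ≡ t (mod 90).
Thus σ is injective.
We now compute 67⁻¹ mod 90 explicitly. Euclid's algorithm: 90 = 1·67 + 23, 67 = 2·23 + 21, 23 = 1·21 + 2, 21 = 10·2 + 1; back-substituting gives 1 = 43·67 − 32·90, so 67⁻¹ ≡ 43 (mod 90).
Since σ is injective, we find σ⁻¹(27): we need 67x ≡ 27 − 82 ≡ 35 (mod 90). Using 67⁻¹ = 43: x ≡ 43·35 = 1505 = 16·90 + 65, so x = 65.
Check: σ(65) = 67·65 + 82 = 4437 = 49·90 + 27 ≡ 27 (mod 90).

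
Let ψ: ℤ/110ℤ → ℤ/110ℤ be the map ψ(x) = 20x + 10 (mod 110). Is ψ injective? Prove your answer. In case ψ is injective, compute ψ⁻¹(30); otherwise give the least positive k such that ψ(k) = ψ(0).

By definition, injectivity means: for all s, t in the domain, ψ(s) = ψ(t) implies s = t.
We have gcd(20, 110) = 10 > 1. Taking s = 0 and t = 11: ψ(0) = 10 and ψ(11) = 20·11 + 10 = 230 ≡ 10 (mod 110).
So ψ(0) = ψ(11) while 0 ≠ 11, therefore ψ is not injective.
Since ψ is not injective, we find the least positive k with ψ(k) = ψ(0): this means 20k ≡ 0 (mod 110), i.e. 110 ∣ 20k. Since gcd(20, 110) = 10, dividing through by 10 this holds exactly when 11 ∣ 2k, and as gcd(2, 11) = 1, exactly when 11 ∣ k.
The smallest positive such k is 11.

11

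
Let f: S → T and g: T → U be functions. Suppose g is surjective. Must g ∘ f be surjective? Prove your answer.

No. Take S = {1}, T = U = {1, 2, 3, 4, 5, 6}, f(1) = 1, and g = identity (surjective).
Then (g ∘ f)(1) = 1, and 6 ∈ U has no preimage under g ∘ f, so g ∘ f is not surjective.

not surjective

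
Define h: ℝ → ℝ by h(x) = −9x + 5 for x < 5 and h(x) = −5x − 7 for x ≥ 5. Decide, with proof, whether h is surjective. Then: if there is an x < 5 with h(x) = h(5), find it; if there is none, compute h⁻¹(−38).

Both pieces are strictly decreasing (slopes −9 and −5), so each is injective on its own interval.
The left piece maps (−∞, 5) onto (−40, ∞); the right piece maps [5, ∞) onto (−∞, −32].
The union (−40, ∞) ∪ (−∞, −32] covers ℝ, so h is surjective.
For the follow-up: the images overlap, so an x < 5 with h(x) = h(5) exists. h(5) = −32; solving −9x + 5 = −32 for x < 5 gives x = (−32 − 5)/(−9) = 37/9.

37/9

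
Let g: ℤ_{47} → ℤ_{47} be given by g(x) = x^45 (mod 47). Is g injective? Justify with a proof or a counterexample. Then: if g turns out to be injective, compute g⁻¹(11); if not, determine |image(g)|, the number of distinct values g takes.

Since 47 is prime, the nonzero elements of ℤ_{47} form a cyclic group of order 46.
As gcd(45, 46) = 1, raising to the 45th power is a bijection on this group: if a^45 ≡ b^45 then (ab^{−1})^45 = 1, and the only element of order dividing gcd(45, 46) = 1 is 1, so a = b.
With g(0) = 0 this makes g injective on all of ℤ_{47}, hence bijective (finite equal-size domain and codomain). In particular g is injective.
Since g is injective, we find the preimage of 11. The inverse of x ↦ x^45 on (ℤ_{47})^× is x ↦ x^45, because 45·45 = 2025 = 44·46 + 1 ≡ 1 (mod 46) and x^{46} = 1 for x ≠ 0 (Fermat). So g⁻¹(11) = 11^45 mod 47.
Repeated squaring mod 47: 11^1 ≡ 11, 11^2 ≡ 11² = 121 ≡ 27, 11^4 ≡ 27² = 729 ≡ 24, 11^8 ≡ 24² = 576 ≡ 12, 11^16 ≡ 12² = 144 ≡ 3, 11^32 ≡ 3² = 9. Since 45 = 32 + 8 + 4 + 1, 11^45 ≡ 9·12·24·11: 9·12 = 108 ≡ 14, then 14·24 = 336 ≡ 7, then 7·11 = 77 ≡ 30. So 11^45 ≡ 30 (mod 47).
Hence g⁻¹(11) = 30.

30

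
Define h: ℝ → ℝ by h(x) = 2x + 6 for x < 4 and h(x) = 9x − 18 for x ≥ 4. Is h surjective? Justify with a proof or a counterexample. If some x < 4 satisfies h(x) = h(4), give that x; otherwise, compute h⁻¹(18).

4

Both pieces are strictly increasing (slopes 2 and 9), so each is injective on its own interval.
The left piece maps (−∞, 4) onto (−∞, 14); the right piece maps [4, ∞) onto [18, ∞).
The union (−∞, 14) ∪ [18, ∞) omits the interval between 14 and 18; in particular 14 has no preimage. So h is not surjective.
Because the two images are disjoint, no x < 4 has h(x) = h(4), so we compute h⁻¹(18): 18 lies in [18, ∞), so solve 9x − 18 = 18: x = (18 + 18)/9 = 4.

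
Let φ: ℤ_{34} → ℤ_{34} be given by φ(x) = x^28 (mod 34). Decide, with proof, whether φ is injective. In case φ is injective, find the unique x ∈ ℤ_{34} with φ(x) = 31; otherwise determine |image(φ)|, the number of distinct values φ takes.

φ(3): Repeated squaring mod 34: 3^1 ≡ 3, 3^2 ≡ 3² = 9, 3^4 ≡ 9² = 81 ≡ 13, 3^8 ≡ 13² = 169 ≡ 33, 3^16 ≡ 33² = 1089 ≡ 1. Since 28 = 16 + 8 + 4, 3^28 ≡ 1·33·13: 1·33 = 33, then 33·13 = 429 ≡ 21. So 3^28 ≡ 21 (mod 34).
φ(5): Repeated squaring mod 34: 5^1 ≡ 5, 5^2 ≡ 5² = 25, 5^4 ≡ 25² = 625 ≡ 13, 5^8 ≡ 13² = 169 ≡ 33, 5^16 ≡ 33² = 1089 ≡ 1. Since 28 = 16 + 8 + 4, 5^28 ≡ 1·33·13: 1·33 = 33, then 33·13 = 429 ≡ 21. So 5^28 ≡ 21 (mod 34).
So φ(3) = φ(5) = 21 while 3 ≠ 5, thus φ is not injective.
Since φ is not injective, we determine |image(φ)|. Computing x^28 mod 34 for each x (by repeated squaring, reducing mod 34 at every step), the values φ(0), φ(1), …, φ(33) are: 0, 1, 16, 21, 18, 21, 30, 13, 16, 33, 30, 13, 4, 1, 4, 33, 18, 17, 18, 33, 4, 1, 4, 13, 30, 33, 16, 13, 30, 21, 18, 21, 16, 1.
The distinct values are {0, 1, 4, 13, 16, 17, 18, 21, 30, 33}; there are 10 of them.

10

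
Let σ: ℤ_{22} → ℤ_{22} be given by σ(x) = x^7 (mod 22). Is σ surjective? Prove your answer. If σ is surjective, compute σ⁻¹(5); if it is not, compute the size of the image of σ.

Computing x^7 mod 22 for each x (by repeated squaring, reducing mod 22 at every step), the values σ(0), σ(1), …, σ(21) are: 0, 1, 18, 9, 16, 3, 8, 17, 2, 15, 10, 11, 12, 7, 20, 5, 14, 19, 6, 13, 4, 21.
Every element of ℤ_{22} appears exactly once in this list, so σ is a bijection, and in particular surjective.
Since σ is surjective, we read off the preimage of 5 from the same table: σ(15) = 5, so σ⁻¹(5) = 15.

15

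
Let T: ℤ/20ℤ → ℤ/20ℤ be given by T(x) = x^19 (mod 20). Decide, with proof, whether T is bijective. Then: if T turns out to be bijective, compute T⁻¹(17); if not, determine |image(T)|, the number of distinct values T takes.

T(0) = 0^19 = 0.
T(10): Repeated squaring mod 20: 10^1 ≡ 10, 10^2 ≡ 10² = 100 ≡ 0, 10^4 ≡ 0² = 0, 10^8 ≡ 0² = 0, 10^16 ≡ 0² = 0. Since 19 = 16 + 2 + 1, 10^19 ≡ 0·0·10: 0·0 = 0, then 0·10 = 0. So 10^19 ≡ 0 (mod 20).
So T(0) = T(10) = 0 while 0 ≠ 10, thus T is not injective, hence not bijective.
Since T is not bijective, we determine |image(T)|. Computing x^19 mod 20 for each x (by repeated squaring, reducing mod 20 at every step), the values T(0), T(1), …, T(19) are: 0, 1, 8, 7, 4, 5, 16, 3, 12, 9, 0, 11, 8, 17, 4, 15, 16, 13, 12, 19.
The distinct values are {0, 1, 3, 4, 5, 7, 8, 9, 11, 12, 13, 15, 16, 17, 19}; there are 15 of them.

15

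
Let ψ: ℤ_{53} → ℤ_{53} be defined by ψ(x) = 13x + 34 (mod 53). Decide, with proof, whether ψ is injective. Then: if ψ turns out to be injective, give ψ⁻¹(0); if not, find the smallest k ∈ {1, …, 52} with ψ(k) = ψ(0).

30

Suppose ψ(u) = ψ(v) in ℤ_{53}. Then 13u + 34 ≡ 13v + 34 (mod 53), therefore 13(u − v) ≡ 0 (mod 53).
Since gcd(13, 53) = 1, 13 is invertible modulo 53, therefore u − v ≡ 0 (mod 53), i.e. u = v.
So ψ is injective.
We now compute 13⁻¹ mod 53 explicitly. Euclid's algorithm: 53 = 4·13 + 1; back-substituting gives 1 = 49·13 − 12·53, so 13⁻¹ ≡ 49 (mod 53).
Since ψ is injective, we find ψ⁻¹(0): we need 13x ≡ 0 − 34 ≡ 19 (mod 53). Using 13⁻¹ = 49: x ≡ 49·19 = 931 = 17·53 + 30, so x = 30.
Check: ψ(30) = 13·30 + 34 = 424 = 8·53 + 0 ≡ 0 (mod 53).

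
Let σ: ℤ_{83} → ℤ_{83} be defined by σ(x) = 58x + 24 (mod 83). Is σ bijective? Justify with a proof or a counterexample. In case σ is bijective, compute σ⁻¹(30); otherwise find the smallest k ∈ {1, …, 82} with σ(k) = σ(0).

23

If σ(a) = σ(b), then 58a ≡ 58b (mod 83). Because gcd(58, 83) = 1, we may cancel 58 to get a ≡ b (mod 83).
We now compute 58⁻¹ mod 83 explicitly. Euclid's algorithm: 83 = 1·58 + 25, 58 = 2·25 + 8, 25 = 3·8 + 1; back-substituting gives 1 = 73·58 − 51·83, so 58⁻¹ ≡ 73 (mod 83).
Then y ↦ 73(y − 24) is a two-sided inverse to σ, so every y ∈ ℤ_{83} has a preimage.
Therefore σ is bijective.
Since σ is bijective, we find σ⁻¹(30): we need 58x ≡ 30 − 24 ≡ 6 (mod 83). Using 58⁻¹ = 73: x ≡ 73·6 = 438 = 5·83 + 23, so x = 23.
Check: σ(23) = 58·23 + 24 = 1358 = 16·83 + 30 ≡ 30 (mod 83).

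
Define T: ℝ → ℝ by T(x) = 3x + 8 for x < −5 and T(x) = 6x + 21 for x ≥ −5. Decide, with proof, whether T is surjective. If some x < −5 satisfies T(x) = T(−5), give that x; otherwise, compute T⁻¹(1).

Both pieces are strictly increasing (slopes 3 and 6), so each is injective on its own interval.
The left piece maps (−∞, −5) onto (−∞, −7); the right piece maps [−5, ∞) onto [−9, ∞).
The union (−∞, −7) ∪ [−9, ∞) covers ℝ, so T is surjective.
For the follow-up: the images overlap, so an x < −5 with T(x) = T(−5) exists. T(−5) = −9; solving 3x + 8 = −9 for x < −5 gives x = (−9 − 8)/3 = −17/3.

-17/3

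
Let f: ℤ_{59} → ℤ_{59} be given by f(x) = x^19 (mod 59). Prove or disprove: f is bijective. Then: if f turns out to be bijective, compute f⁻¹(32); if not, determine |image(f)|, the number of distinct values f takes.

Since 59 is prime, the nonzero elements of ℤ_{59} form a cyclic group of order 58.
As gcd(19, 58) = 1, raising to the 19th power is a bijection on this group: if x_1^19 ≡ x_2^19 then (x_1x_2^{−1})^19 = 1, and the only element of order dividing gcd(19, 58) = 1 is 1, so x_1 = x_2.
With f(0) = 0 this makes f injective on all of ℤ_{59}, hence bijective (finite equal-size domain and codomain). In particular f is bijective.
Since f is bijective, we find the preimage of 32. The inverse of x ↦ x^19 on (ℤ_{59})^× is x ↦ x^55, because 19·55 = 1045 = 18·58 + 1 ≡ 1 (mod 58) and x^{58} = 1 for x ≠ 0 (Fermat). So f⁻¹(32) = 32^55 mod 59.
Repeated squaring mod 59: 32^1 ≡ 32, 32^2 ≡ 32² = 1024 ≡ 21, 32^4 ≡ 21² = 441 ≡ 28, 32^8 ≡ 28² = 784 ≡ 17, 32^16 ≡ 17² = 289 ≡ 53, 32^32 ≡ 53² = 2809 ≡ 36. Since 55 = 32 + 16 + 4 + 2 + 1, 32^55 ≡ 36·53·28·21·32: 36·53 = 1908 ≡ 20, then 20·28 = 560 ≡ 29, then 29·21 = 609 ≡ 19, then 19·32 = 608 ≡ 18. So 32^55 ≡ 18 (mod 59).
Hence f⁻¹(32) = 18.

18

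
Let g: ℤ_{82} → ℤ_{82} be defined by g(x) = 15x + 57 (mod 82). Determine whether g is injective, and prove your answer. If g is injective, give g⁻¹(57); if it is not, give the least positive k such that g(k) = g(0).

0

If g(a) = g(b), then 15a ≡ 15b (mod 82). Because gcd(15, 82) = 1, we may cancel 15 to get a ≡ b (mod 82).
Therefore g is injective.
We now compute 15⁻¹ mod 82 explicitly. Euclid's algorithm: 82 = 5·15 + 7, 15 = 2·7 + 1; back-substituting gives 1 = 11·15 − 2·82, so 15⁻¹ ≡ 11 (mod 82).
Since g is injective, we compute g⁻¹(57): solve 15x + 57 ≡ 57 (mod 82), i.e. 15x ≡ 0 (mod 82).
Multiplying by 15⁻¹ = 11 gives x ≡ 11·0 = 0 ≡ 0 (mod 82).
Check: g(0) = 15·0 + 57 = 57 ≡ 57 (mod 82).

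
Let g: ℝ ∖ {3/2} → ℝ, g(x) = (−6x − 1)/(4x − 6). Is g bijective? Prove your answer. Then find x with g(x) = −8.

If g(x) = −3/2, cross-multiplying gives 4(−6x − 1) = −6(4x − 6), which simplifies to −4 = 36 — false.  So −3/2 has no preimage and g is not surjective.
Therefore g is not bijective.
Solving g(x) = −8: cross-multiplying gives −6x − 1 = −8(4x − 6), which rearranges to 26x = 49, so x = 49/26.

49/26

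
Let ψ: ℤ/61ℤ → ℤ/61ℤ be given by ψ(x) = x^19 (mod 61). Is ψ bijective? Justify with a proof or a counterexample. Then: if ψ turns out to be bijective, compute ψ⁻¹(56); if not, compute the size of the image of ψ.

15

Since 61 is prime, the nonzero elements of ℤ/61ℤ form a cyclic group of order 60.
As gcd(19, 60) = 1, raising to the 19th power is a bijection on this group: if u^19 ≡ v^19 then (uv^{−1})^19 = 1, and the only element of order dividing gcd(19, 60) = 1 is 1, so u = v.
With ψ(0) = 0 this makes ψ injective on all of ℤ/61ℤ, hence bijective (finite equal-size domain and codomain). In particular ψ is bijective.
Since ψ is bijective, we find the preimage of 56. The inverse of x ↦ x^19 on (ℤ/61ℤ)^× is x ↦ x^19, because 19·19 = 361 = 6·60 + 1 ≡ 1 (mod 60) and x^{60} = 1 for x ≠ 0 (Fermat). So ψ⁻¹(56) = 56^19 mod 61.
Repeated squaring mod 61: 56^1 ≡ 56, 56^2 ≡ 56² = 3136 ≡ 25, 56^4 ≡ 25² = 625 ≡ 15, 56^8 ≡ 15² = 225 ≡ 42, 56^16 ≡ 42² = 1764 ≡ 56. Since 19 = 16 + 2 + 1, 56^19 ≡ 56·25·56: 56·25 = 1400 ≡ 58, then 58·56 = 3248 ≡ 15. So 56^19 ≡ 15 (mod 61).
Hence ψ⁻¹(56) = 15.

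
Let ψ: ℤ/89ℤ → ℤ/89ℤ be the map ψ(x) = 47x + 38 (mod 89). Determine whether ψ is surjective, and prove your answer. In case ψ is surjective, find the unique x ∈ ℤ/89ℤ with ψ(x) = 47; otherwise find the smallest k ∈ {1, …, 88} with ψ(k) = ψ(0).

57

By definition, surjectivity means every element of the codomain has a preimage under ψ.
Since gcd(47, 89) = 1, 47 is invertible modulo 89. Euclid's algorithm: 89 = 1·47 + 42, 47 = 1·42 + 5, 42 = 8·5 + 2, 5 = 2·2 + 1; back-substituting gives 1 = 36·47 − 19·89, so 47⁻¹ ≡ 36 (mod 89).
Then y ↦ 36(y − 38) is a two-sided inverse to ψ, so every y ∈ ℤ/89ℤ has a preimage.
So ψ is surjective.
Since ψ is surjective, we find ψ⁻¹(47): we need 47x ≡ 47 − 38 ≡ 9 (mod 89). Using 47⁻¹ = 36: x ≡ 36·9 = 324 = 3·89 + 57, so x = 57.
Check: ψ(57) = 47·57 + 38 = 2717 = 30·89 + 47 ≡ 47 (mod 89).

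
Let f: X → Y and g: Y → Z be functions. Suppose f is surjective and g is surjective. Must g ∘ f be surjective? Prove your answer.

Let c ∈ Z. Since g is surjective, there is b ∈ Y with g(b) = c. Since f is surjective, there is a ∈ X with f(a) = b.
Then (g ∘ f)(a) = g(b) = c. So g ∘ f is surjective.

surjective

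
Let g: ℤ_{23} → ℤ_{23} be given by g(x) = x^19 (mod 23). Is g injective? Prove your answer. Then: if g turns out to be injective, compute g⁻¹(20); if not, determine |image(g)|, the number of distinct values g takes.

21

Since 23 is prime, the nonzero elements of ℤ_{23} form a cyclic group of order 22.
As gcd(19, 22) = 1, raising to the 19th power is a bijection on this group: if x_1^19 ≡ x_2^19 then (x_1x_2^{−1})^19 = 1, and the only element of order dividing gcd(19, 22) = 1 is 1, so x_1 = x_2.
With g(0) = 0 this makes g injective on all of ℤ_{23}, hence bijective (finite equal-size domain and codomain). In particular g is injective.
Since g is injective, we find the preimage of 20. The inverse of x ↦ x^19 on (ℤ_{23})^× is x ↦ x^7, because 19·7 = 133 = 6·22 + 1 ≡ 1 (mod 22) and x^{22} = 1 for x ≠ 0 (Fermat). So g⁻¹(20) = 20^7 mod 23.
Repeated squaring mod 23: 20^1 ≡ 20, 20^2 ≡ 20² = 400 ≡ 9, 20^4 ≡ 9² = 81 ≡ 12. Since 7 = 4 + 2 + 1, 20^7 ≡ 12·9·20: 12·9 = 108 ≡ 16, then 16·20 = 320 ≡ 21. So 20^7 ≡ 21 (mod 23).
Hence g⁻¹(20) = 21.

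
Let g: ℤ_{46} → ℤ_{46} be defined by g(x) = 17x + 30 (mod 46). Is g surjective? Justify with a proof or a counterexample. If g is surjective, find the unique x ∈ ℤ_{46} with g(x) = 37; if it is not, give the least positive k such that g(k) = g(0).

41

Since gcd(17, 46) = 1, 17 is invertible modulo 46. Euclid's algorithm: 46 = 2·17 + 12, 17 = 1·12 + 5, 12 = 2·5 + 2, 5 = 2·2 + 1; back-substituting gives 1 = 19·17 − 7·46, so 17⁻¹ ≡ 19 (mod 46).
Then y ↦ 19(y − 30) is a two-sided inverse to g, so every y ∈ ℤ_{46} has a preimage.
Hence g is surjective.
Since g is surjective, we find g⁻¹(37): we need 17x ≡ 37 − 30 ≡ 7 (mod 46). Using 17⁻¹ = 19: x ≡ 19·7 = 133 = 2·46 + 41, so x = 41.
Check: g(41) = 17·41 + 30 = 727 = 15·46 + 37 ≡ 37 (mod 46).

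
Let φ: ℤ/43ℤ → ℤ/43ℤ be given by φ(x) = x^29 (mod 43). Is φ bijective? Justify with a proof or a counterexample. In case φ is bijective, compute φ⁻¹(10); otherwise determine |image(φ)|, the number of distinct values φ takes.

Since 43 is prime, the nonzero elements of ℤ/43ℤ form a cyclic group of order 42.
As gcd(29, 42) = 1, raising to the 29th power is a bijection on this group: if s^29 ≡ t^29 then (st^{−1})^29 = 1, and the only element of order dividing gcd(29, 42) = 1 is 1, so s = t.
With φ(0) = 0 this makes φ injective on all of ℤ/43ℤ, hence bijective (finite equal-size domain and codomain). In particular φ is bijective.
Since φ is bijective, we find the preimage of 10. The inverse of x ↦ x^29 on (ℤ/43ℤ)^× is x ↦ x^29, because 29·29 = 841 = 20·42 + 1 ≡ 1 (mod 42) and x^{42} = 1 for x ≠ 0 (Fermat). So φ⁻¹(10) = 10^29 mod 43.
Repeated squaring mod 43: 10^1 ≡ 10, 10^2 ≡ 10² = 100 ≡ 14, 10^4 ≡ 14² = 196 ≡ 24, 10^8 ≡ 24² = 576 ≡ 17, 10^16 ≡ 17² = 289 ≡ 31. Since 29 = 16 + 8 + 4 + 1, 10^29 ≡ 31·17·24·10: 31·17 = 527 ≡ 11, then 11·24 = 264 ≡ 6, then 6·10 = 60 ≡ 17. So 10^29 ≡ 17 (mod 43).
Hence φ⁻¹(10) = 17.

17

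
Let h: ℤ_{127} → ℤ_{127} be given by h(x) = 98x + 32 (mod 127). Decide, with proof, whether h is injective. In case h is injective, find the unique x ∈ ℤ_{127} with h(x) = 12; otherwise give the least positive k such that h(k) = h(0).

62

If h(x_1) = h(x_2), then 98x_1 ≡ 98x_2 (mod 127). Because gcd(98, 127) = 1, we may cancel 98 to get x_1 ≡ x_2 (mod 127).
Therefore h is injective.
We now compute 98⁻¹ mod 127 explicitly. Euclid's algorithm: 127 = 1·98 + 29, 98 = 3·29 + 11, 29 = 2·11 + 7, 11 = 1·7 + 4, 7 = 1·4 + 3, 4 = 1·3 + 1; back-substituting gives 1 = 35·98 − 27·127, so 98⁻¹ ≡ 35 (mod 127).
Since h is injective, we compute h⁻¹(12): solve 98x + 32 ≡ 12 (mod 127), i.e. 98x ≡ 107 (mod 127).
Multiplying by 98⁻¹ = 35 gives x ≡ 35·107 = 3745 = 29·127 + 62 ≡ 62 (mod 127).
Check: h(62) = 98·62 + 32 = 6108 = 48·127 + 12 ≡ 12 (mod 127).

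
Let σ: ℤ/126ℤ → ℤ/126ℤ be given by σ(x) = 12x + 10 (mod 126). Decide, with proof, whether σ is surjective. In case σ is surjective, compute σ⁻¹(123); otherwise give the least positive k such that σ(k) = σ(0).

Since gcd(12, 126) = 6, we have 12x ≡ 0 (mod 6) for all x, so σ(x) ≡ 4 (mod 6).
But 0 ≢ 4 (mod 6), so 0 ∈ ℤ/126ℤ has no preimage. Hence σ is not surjective.
Since σ is not surjective, we find the least positive k with σ(k) = σ(0): this means 12k ≡ 0 (mod 126), i.e. 126 ∣ 12k. Since gcd(12, 126) = 6, dividing through by 6 this holds exactly when 21 ∣ 2k, and as gcd(2, 21) = 1, exactly when 21 ∣ k.
The smallest positive such k is 21.

21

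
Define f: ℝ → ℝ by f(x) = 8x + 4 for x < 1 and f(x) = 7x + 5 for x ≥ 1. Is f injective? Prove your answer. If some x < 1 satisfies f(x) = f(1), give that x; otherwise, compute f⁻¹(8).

1/2

Both pieces are strictly increasing (slopes 8 and 7), so each is injective on its own interval.
The left piece maps (−∞, 1) onto (−∞, 12); the right piece maps [1, ∞) onto [12, ∞).
These images are disjoint, so no value is attained by both pieces. Hence f is injective.
Because the two images are disjoint, no x < 1 has f(x) = f(1), so we compute f⁻¹(8): 8 lies in (−∞, 12), so solve 8x + 4 = 8: x = (8 − 4)/8 = 1/2.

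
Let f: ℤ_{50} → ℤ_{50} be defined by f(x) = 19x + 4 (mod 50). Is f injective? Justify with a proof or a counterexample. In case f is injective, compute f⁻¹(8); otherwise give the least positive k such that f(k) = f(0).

If f(x_1) = f(x_2), then 19x_1 ≡ 19x_2 (mod 50). Because gcd(19, 50) = 1, we may cancel 19 to get x_1 ≡ x_2 (mod 50).
Thus f is injective.
We now compute 19⁻¹ mod 50 explicitly. Euclid's algorithm: 50 = 2·19 + 12, 19 = 1·12 + 7, 12 = 1·7 + 5, 7 = 1·5 + 2, 5 = 2·2 + 1; back-substituting gives 1 = 29·19 − 11·50, so 19⁻¹ ≡ 29 (mod 50).
Since f is injective, we find f⁻¹(8): we need 19x ≡ 8 − 4 ≡ 4 (mod 50). Using 19⁻¹ = 29: x ≡ 29·4 = 116 = 2·50 + 16, so x = 16.
Check: f(16) = 19·16 + 4 = 308 = 6·50 + 8 ≡ 8 (mod 50).

16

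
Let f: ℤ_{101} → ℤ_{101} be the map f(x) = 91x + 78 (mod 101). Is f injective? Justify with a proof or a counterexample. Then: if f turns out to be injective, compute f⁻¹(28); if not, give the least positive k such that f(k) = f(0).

5

Recall: injectivity means: for all x_1, x_2 in the domain, f(x_1) = f(x_2) implies x_1 = x_2.
Suppose f(x_1) = f(x_2) in ℤ_{101}. Then 91x_1 + 78 ≡ 91x_2 + 78 (mod 101), so 91(x_1 − x_2) ≡ 0 (mod 101).
Since gcd(91, 101) = 1, 91 is invertible modulo 101, hence x_1 − x_2 ≡ 0 (mod 101), i.e. x_1 = x_2.
So f is injective.
We now compute 91⁻¹ mod 101 explicitly. Euclid's algorithm: 101 = 1·91 + 10, 91 = 9·10 + 1; back-substituting gives 1 = 10·91 − 9·101, so 91⁻¹ ≡ 10 (mod 101).
Since f is injective, we find f⁻¹(28): we need 91x ≡ 28 − 78 ≡ 51 (mod 101). Using 91⁻¹ = 10: x ≡ 10·51 = 510 = 5·101 + 5, so x = 5.
Check: f(5) = 91·5 + 78 = 533 = 5·101 + 28 ≡ 28 (mod 101).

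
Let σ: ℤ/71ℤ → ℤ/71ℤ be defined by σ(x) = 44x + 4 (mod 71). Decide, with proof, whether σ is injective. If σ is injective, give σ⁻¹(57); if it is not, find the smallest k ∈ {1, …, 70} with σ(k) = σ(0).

48

Recall that injectivity means: for all a, b in the domain, σ(a) = σ(b) implies a = b.
If σ(a) = σ(b), then 44a ≡ 44b (mod 71). Because gcd(44, 71) = 1, we may cancel 44 to get a ≡ b (mod 71).
Hence σ is injective.
We now compute 44⁻¹ mod 71 explicitly. Euclid's algorithm: 71 = 1·44 + 27, 44 = 1·27 + 17, 27 = 1·17 + 10, 17 = 1·10 + 7, 10 = 1·7 + 3, 7 = 2·3 + 1; back-substituting gives 1 = 21·44 − 13·71, so 44⁻¹ ≡ 21 (mod 71).
Since σ is injective, we compute σ⁻¹(57): solve 44x + 4 ≡ 57 (mod 71), i.e. 44x ≡ 53 (mod 71).
Multiplying by 44⁻¹ = 21 gives x ≡ 21·53 = 1113 = 15·71 + 48 ≡ 48 (mod 71).
Check: σ(48) = 44·48 + 4 = 2116 = 29·71 + 57 ≡ 57 (mod 71).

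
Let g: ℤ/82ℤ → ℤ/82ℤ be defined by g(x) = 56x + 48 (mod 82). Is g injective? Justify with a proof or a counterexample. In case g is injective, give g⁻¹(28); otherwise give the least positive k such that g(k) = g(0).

41

We have gcd(56, 82) = 2 > 1. Taking s = 0 and t = 41: g(0) = 48 and g(41) = 56·41 + 48 = 2344 ≡ 48 (mod 82).
So g(0) = g(41) while 0 ≠ 41, therefore g is not injective.
Since g is not injective, we find the least positive k with g(k) = g(0): this means 56k ≡ 0 (mod 82), i.e. 82 ∣ 56k. Since gcd(56, 82) = 2, dividing through by 2 this holds exactly when 41 ∣ 28k, and as gcd(28, 41) = 1, exactly when 41 ∣ k.
The smallest positive such k is 41.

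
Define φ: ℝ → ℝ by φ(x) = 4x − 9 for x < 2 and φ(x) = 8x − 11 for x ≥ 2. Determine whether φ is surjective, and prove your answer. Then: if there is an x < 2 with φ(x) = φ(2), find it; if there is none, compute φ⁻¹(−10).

-1/4

Both pieces are strictly increasing (slopes 4 and 8), so each is injective on its own interval.
The left piece maps (−∞, 2) onto (−∞, −1); the right piece maps [2, ∞) onto [5, ∞).
The union (−∞, −1) ∪ [5, ∞) omits the interval between −1 and 5; in particular −1 has no preimage. So φ is not surjective.
Because the two images are disjoint, no x < 2 has φ(x) = φ(2), so we compute φ⁻¹(−10): −10 lies in (−∞, −1), so solve 4x − 9 = −10: x = (−10 + 9)/4 = −1/4.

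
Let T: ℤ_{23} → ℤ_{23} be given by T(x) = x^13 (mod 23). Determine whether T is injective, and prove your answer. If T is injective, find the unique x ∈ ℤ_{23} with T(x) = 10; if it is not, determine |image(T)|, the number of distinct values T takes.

Since 23 is prime, the nonzero elements of ℤ_{23} form a cyclic group of order 22.
As gcd(13, 22) = 1, raising to the 13th power is a bijection on this group: if x_1^13 ≡ x_2^13 then (x_1x_2^{−1})^13 = 1, and the only element of order dividing gcd(13, 22) = 1 is 1, so x_1 = x_2.
With T(0) = 0 this makes T injective on all of ℤ_{23}, hence bijective (finite equal-size domain and codomain). In particular T is injective.
Since T is injective, we find the preimage of 10. The inverse of x ↦ x^13 on (ℤ_{23})^× is x ↦ x^17, because 13·17 = 221 = 10·22 + 1 ≡ 1 (mod 22) and x^{22} = 1 for x ≠ 0 (Fermat). So T⁻¹(10) = 10^17 mod 23.
Repeated squaring mod 23: 10^1 ≡ 10, 10^2 ≡ 10² = 100 ≡ 8, 10^4 ≡ 8² = 64 ≡ 18, 10^8 ≡ 18² = 324 ≡ 2, 10^16 ≡ 2² = 4. Since 17 = 16 + 1, 10^17 ≡ 4·10: 4·10 = 40 ≡ 17. So 10^17 ≡ 17 (mod 23).
Hence T⁻¹(10) = 17.

17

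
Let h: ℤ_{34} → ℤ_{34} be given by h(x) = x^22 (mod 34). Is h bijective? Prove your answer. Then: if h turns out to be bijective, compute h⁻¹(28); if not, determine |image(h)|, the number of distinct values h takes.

18

h(16): Repeated squaring mod 34: 16^1 ≡ 16, 16^2 ≡ 16² = 256 ≡ 18, 16^4 ≡ 18² = 324 ≡ 18, 16^8 ≡ 18² = 324 ≡ 18, 16^16 ≡ 18² = 324 ≡ 18. Since 22 = 16 + 4 + 2, 16^22 ≡ 18·18·18: 18·18 = 324 ≡ 18, then 18·18 = 324 ≡ 18. So 16^22 ≡ 18 (mod 34).
h(18): Repeated squaring mod 34: 18^1 ≡ 18, 18^2 ≡ 18² = 324 ≡ 18, 18^4 ≡ 18² = 324 ≡ 18, 18^8 ≡ 18² = 324 ≡ 18, 18^16 ≡ 18² = 324 ≡ 18. Since 22 = 16 + 4 + 2, 18^22 ≡ 18·18·18: 18·18 = 324 ≡ 18, then 18·18 = 324 ≡ 18. So 18^22 ≡ 18 (mod 34).
So h(16) = h(18) = 18 while 16 ≠ 18, therefore h is not injective, hence not bijective.
Since h is not bijective, we determine |image(h)|. Computing x^22 mod 34 for each x (by repeated squaring, reducing mod 34 at every step), the values h(0), h(1), …, h(33) are: 0, 1, 30, 15, 16, 19, 8, 9, 4, 21, 26, 25, 2, 33, 32, 13, 18, 17, 18, 13, 32, 33, 2, 25, 26, 21, 4, 9, 8, 19, 16, 15, 30, 1.
The distinct values are {0, 1, 2, 4, 8, 9, 13, 15, 16, 17, 18, 19, 21, 25, 26, 30, 32, 33}; there are 18 of them.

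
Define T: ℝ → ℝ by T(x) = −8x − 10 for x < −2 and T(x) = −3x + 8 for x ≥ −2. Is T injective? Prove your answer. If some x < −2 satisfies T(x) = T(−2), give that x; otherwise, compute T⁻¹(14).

-3

Both pieces are strictly decreasing (slopes −8 and −3), so each is injective on its own interval.
The left piece maps (−∞, −2) onto (6, ∞); the right piece maps [−2, ∞) onto (−∞, 14].
These images overlap. In particular T(−2) = 14 (right piece), and solving −8x − 10 = 14 on the left piece gives x = −3 < −2.
So T(−3) = T(−2) with −3 ≠ −2, and T is not injective. This x = −3 is the requested value below −2.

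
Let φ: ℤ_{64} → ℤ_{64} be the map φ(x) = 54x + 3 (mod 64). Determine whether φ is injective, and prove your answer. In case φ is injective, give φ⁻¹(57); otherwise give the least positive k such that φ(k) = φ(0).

We have gcd(54, 64) = 2 > 1. Taking x_1 = 0 and x_2 = 32: φ(0) = 3 and φ(32) = 54·32 + 3 = 1731 ≡ 3 (mod 64).
So φ(0) = φ(32) while 0 ≠ 32, so φ is not injective.
Since φ is not injective, we find the least positive k with φ(k) = φ(0): this means 54k ≡ 0 (mod 64), i.e. 64 ∣ 54k. Since gcd(54, 64) = 2, dividing through by 2 this holds exactly when 32 ∣ 27k, and as gcd(27, 32) = 1, exactly when 32 ∣ k.
The smallest positive such k is 32.

32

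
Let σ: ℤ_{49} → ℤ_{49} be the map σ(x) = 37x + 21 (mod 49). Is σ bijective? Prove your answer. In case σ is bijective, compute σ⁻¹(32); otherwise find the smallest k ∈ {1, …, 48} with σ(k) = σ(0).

If σ(a) = σ(b), then 37a ≡ 37b (mod 49). Because gcd(37, 49) = 1, we may cancel 37 to get a ≡ b (mod 49).
We now compute 37⁻¹ mod 49 explicitly. Euclid's algorithm: 49 = 1·37 + 12, 37 = 3·12 + 1; back-substituting gives 1 = 4·37 − 3·49, so 37⁻¹ ≡ 4 (mod 49).
Then y ↦ 4(y − 21) is a two-sided inverse to σ, so every y ∈ ℤ_{49} has a preimage.
Therefore σ is bijective.
Since σ is bijective, we find σ⁻¹(32): we need 37x ≡ 32 − 21 ≡ 11 (mod 49). Using 37⁻¹ = 4: x ≡ 4·11 = 44, so x = 44.
Check: σ(44) = 37·44 + 21 = 1649 = 33·49 + 32 ≡ 32 (mod 49).

44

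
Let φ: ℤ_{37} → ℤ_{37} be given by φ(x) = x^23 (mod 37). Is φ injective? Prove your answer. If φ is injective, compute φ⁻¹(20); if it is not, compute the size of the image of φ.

5

Since 37 is prime, the nonzero elements of ℤ_{37} form a cyclic group of order 36.
As gcd(23, 36) = 1, raising to the 23rd power is a bijection on this group: if x_1^23 ≡ x_2^23 then (x_1x_2^{−1})^23 = 1, and the only element of order dividing gcd(23, 36) = 1 is 1, so x_1 = x_2.
With φ(0) = 0 this makes φ injective on all of ℤ_{37}, hence bijective (finite equal-size domain and codomain). In particular φ is injective.
Since φ is injective, we find the preimage of 20. The inverse of x ↦ x^23 on (ℤ_{37})^× is x ↦ x^11, because 23·11 = 253 = 7·36 + 1 ≡ 1 (mod 36) and x^{36} = 1 for x ≠ 0 (Fermat). So φ⁻¹(20) = 20^11 mod 37.
Repeated squaring mod 37: 20^1 ≡ 20, 20^2 ≡ 20² = 400 ≡ 30, 20^4 ≡ 30² = 900 ≡ 12, 20^8 ≡ 12² = 144 ≡ 33. Since 11 = 8 + 2 + 1, 20^11 ≡ 33·30·20: 33·30 = 990 ≡ 28, then 28·20 = 560 ≡ 5. So 20^11 ≡ 5 (mod 37).
Hence φ⁻¹(20) = 5.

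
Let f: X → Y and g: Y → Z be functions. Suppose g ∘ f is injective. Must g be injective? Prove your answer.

not injective

No. Take X = {0, 1, 2}, Y = {0, 1, 2, 3, 4}, Z = {0, 1, 2, 3, 4}, f(a) = a for each a ∈ X, and g(b) = 3 if b ∈ {3, 4} else g(b) = b.
Then g ∘ f = f is injective (X ⊂ Y and f is the inclusion), but g(3) = g(4) = 3 with 3 ≠ 4, so g is not injective.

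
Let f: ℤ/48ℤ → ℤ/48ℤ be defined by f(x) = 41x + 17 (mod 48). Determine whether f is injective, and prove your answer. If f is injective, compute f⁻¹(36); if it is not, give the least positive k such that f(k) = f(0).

Suppose f(x_1) = f(x_2) in ℤ/48ℤ. Then 41x_1 + 17 ≡ 41x_2 + 17 (mod 48), therefore 41(x_1 − x_2) ≡ 0 (mod 48).
Since gcd(41, 48) = 1, 41 is invertible modulo 48, therefore x_1 − x_2 ≡ 0 (mod 48), i.e. x_1 = x_2.
Hence f is injective.
We now compute 41⁻¹ mod 48 explicitly. Euclid's algorithm: 48 = 1·41 + 7, 41 = 5·7 + 6, 7 = 1·6 + 1; back-substituting gives 1 = 41·41 − 35·48, so 41⁻¹ ≡ 41 (mod 48).
Since f is injective, we compute f⁻¹(36): solve 41x + 17 ≡ 36 (mod 48), i.e. 41x ≡ 19 (mod 48).
Multiplying by 41⁻¹ = 41 gives x ≡ 41·19 = 779 = 16·48 + 11 ≡ 11 (mod 48).
Check: f(11) = 41·11 + 17 = 468 = 9·48 + 36 ≡ 36 (mod 48).

11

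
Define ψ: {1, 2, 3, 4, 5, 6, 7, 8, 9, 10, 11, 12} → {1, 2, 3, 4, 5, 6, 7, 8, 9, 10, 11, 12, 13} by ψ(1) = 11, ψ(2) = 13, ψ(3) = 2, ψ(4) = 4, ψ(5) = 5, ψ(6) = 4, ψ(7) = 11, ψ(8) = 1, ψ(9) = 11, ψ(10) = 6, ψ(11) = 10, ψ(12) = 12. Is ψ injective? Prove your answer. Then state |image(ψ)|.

9

ψ(4) = 4 = ψ(6) with 4 ≠ 6, so ψ is not injective.
The image of ψ is {1, 2, 4, 5, 6, 10, 11, 12, 13}, which has 9 elements.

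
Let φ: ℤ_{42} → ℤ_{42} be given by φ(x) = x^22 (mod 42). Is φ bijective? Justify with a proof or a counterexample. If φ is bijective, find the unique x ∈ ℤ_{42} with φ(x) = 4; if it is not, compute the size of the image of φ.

φ(4): Repeated squaring mod 42: 4^1 ≡ 4, 4^2 ≡ 4² = 16, 4^4 ≡ 16² = 256 ≡ 4, 4^8 ≡ 4² = 16, 4^16 ≡ 16² = 256 ≡ 4. Since 22 = 16 + 4 + 2, 4^22 ≡ 4·4·16: 4·4 = 16, then 16·16 = 256 ≡ 4. So 4^22 ≡ 4 (mod 42).
φ(10): Repeated squaring mod 42: 10^1 ≡ 10, 10^2 ≡ 10² = 100 ≡ 16, 10^4 ≡ 16² = 256 ≡ 4, 10^8 ≡ 4² = 16, 10^16 ≡ 16² = 256 ≡ 4. Since 22 = 16 + 4 + 2, 10^22 ≡ 4·4·16: 4·4 = 16, then 16·16 = 256 ≡ 4. So 10^22 ≡ 4 (mod 42).
So φ(4) = φ(10) = 4 while 4 ≠ 10, so φ is not injective, hence not bijective.
Since φ is not bijective, we determine |image(φ)|. Computing x^22 mod 42 for each x (by repeated squaring, reducing mod 42 at every step), the values φ(0), φ(1), …, φ(41) are: 0, 1, 16, 39, 4, 37, 36, 7, 22, 9, 4, 25, 30, 1, 28, 15, 16, 25, 18, 37, 22, 21, 22, 37, 18, 25, 16, 15, 28, 1, 30, 25, 4, 9, 22, 7, 36, 37, 4, 39, 16, 1.
The distinct values are {0, 1, 4, 7, 9, 15, 16, 18, 21, 22, 25, 28, 30, 36, 37, 39}; there are 16 of them.

16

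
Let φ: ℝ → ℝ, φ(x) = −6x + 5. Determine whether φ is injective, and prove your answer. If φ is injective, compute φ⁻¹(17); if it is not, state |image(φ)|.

Suppose φ(a) = φ(b). Then −6a + 5 = −6b + 5, hence −6a = −6b, so a = b.
Hence φ is injective.
Since φ is injective, we compute φ⁻¹(17) = (17 − 5)/(−6) = −2.

-2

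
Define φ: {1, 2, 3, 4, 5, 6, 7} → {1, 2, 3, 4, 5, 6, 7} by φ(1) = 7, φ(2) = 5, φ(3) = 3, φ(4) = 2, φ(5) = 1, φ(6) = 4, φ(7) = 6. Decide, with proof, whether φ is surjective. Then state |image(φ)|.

Every element of the codomain has a preimage: 1 = φ(5), 2 = φ(4), 3 = φ(3), 4 = φ(6), 5 = φ(2), 6 = φ(7), 7 = φ(1).
So φ is surjective.
The image of φ is {1, 2, 3, 4, 5, 6, 7}, which has 7 elements.

7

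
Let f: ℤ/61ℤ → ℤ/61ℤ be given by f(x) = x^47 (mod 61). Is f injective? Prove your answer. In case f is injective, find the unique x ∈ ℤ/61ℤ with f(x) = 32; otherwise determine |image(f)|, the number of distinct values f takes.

21

Since 61 is prime, the nonzero elements of ℤ/61ℤ form a cyclic group of order 60.
As gcd(47, 60) = 1, raising to the 47th power is a bijection on this group: if a^47 ≡ b^47 then (ab^{−1})^47 = 1, and the only element of order dividing gcd(47, 60) = 1 is 1, so a = b.
With f(0) = 0 this makes f injective on all of ℤ/61ℤ, hence bijective (finite equal-size domain and codomain). In particular f is injective.
Since f is injective, we find the preimage of 32. The inverse of x ↦ x^47 on (ℤ/61ℤ)^× is x ↦ x^23, because 47·23 = 1081 = 18·60 + 1 ≡ 1 (mod 60) and x^{60} = 1 for x ≠ 0 (Fermat). So f⁻¹(32) = 32^23 mod 61.
Repeated squaring mod 61: 32^1 ≡ 32, 32^2 ≡ 32² = 1024 ≡ 48, 32^4 ≡ 48² = 2304 ≡ 47, 32^8 ≡ 47² = 2209 ≡ 13, 32^16 ≡ 13² = 169 ≡ 47. Since 23 = 16 + 4 + 2 + 1, 32^23 ≡ 47·47·48·32: 47·47 = 2209 ≡ 13, then 13·48 = 624 ≡ 14, then 14·32 = 448 ≡ 21. So 32^23 ≡ 21 (mod 61).
Hence f⁻¹(32) = 21.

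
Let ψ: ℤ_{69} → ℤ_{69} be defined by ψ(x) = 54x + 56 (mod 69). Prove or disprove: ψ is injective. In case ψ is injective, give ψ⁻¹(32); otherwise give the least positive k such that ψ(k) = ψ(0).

We have gcd(54, 69) = 3 > 1. Taking a = 0 and b = 23: ψ(0) = 56 and ψ(23) = 54·23 + 56 = 1298 ≡ 56 (mod 69).
So ψ(0) = ψ(23) while 0 ≠ 23, hence ψ is not injective.
Since ψ is not injective, we find the least positive k with ψ(k) = ψ(0): this means 54k ≡ 0 (mod 69), i.e. 69 ∣ 54k. Since gcd(54, 69) = 3, dividing through by 3 this holds exactly when 23 ∣ 18k, and as gcd(18, 23) = 1, exactly when 23 ∣ k.
The smallest positive such k is 23.

23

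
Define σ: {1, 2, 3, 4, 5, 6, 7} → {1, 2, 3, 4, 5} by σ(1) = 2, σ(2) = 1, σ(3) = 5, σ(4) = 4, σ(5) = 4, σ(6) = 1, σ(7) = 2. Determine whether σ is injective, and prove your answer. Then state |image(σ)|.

σ(4) = 4 = σ(5) with 4 ≠ 5, so σ is not injective.
The image of σ is {1, 2, 4, 5}, which has 4 elements.

4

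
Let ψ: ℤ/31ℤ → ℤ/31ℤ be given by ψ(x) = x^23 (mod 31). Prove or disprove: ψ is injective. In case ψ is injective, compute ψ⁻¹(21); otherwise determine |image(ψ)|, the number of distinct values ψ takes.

Since 31 is prime, the nonzero elements of ℤ/31ℤ form a cyclic group of order 30.
As gcd(23, 30) = 1, raising to the 23rd power is a bijection on this group: if u^23 ≡ v^23 then (uv^{−1})^23 = 1, and the only element of order dividing gcd(23, 30) = 1 is 1, so u = v.
With ψ(0) = 0 this makes ψ injective on all of ℤ/31ℤ, hence bijective (finite equal-size domain and codomain). In particular ψ is injective.
Since ψ is injective, we find the preimage of 21. The inverse of x ↦ x^23 on (ℤ/31ℤ)^× is x ↦ x^17, because 23·17 = 391 = 13·30 + 1 ≡ 1 (mod 30) and x^{30} = 1 for x ≠ 0 (Fermat). So ψ⁻¹(21) = 21^17 mod 31.
Repeated squaring mod 31: 21^1 ≡ 21, 21^2 ≡ 21² = 441 ≡ 7, 21^4 ≡ 7² = 49 ≡ 18, 21^8 ≡ 18² = 324 ≡ 14, 21^16 ≡ 14² = 196 ≡ 10. Since 17 = 16 + 1, 21^17 ≡ 10·21: 10·21 = 210 ≡ 24. So 21^17 ≡ 24 (mod 31).
Hence ψ⁻¹(21) = 24.

24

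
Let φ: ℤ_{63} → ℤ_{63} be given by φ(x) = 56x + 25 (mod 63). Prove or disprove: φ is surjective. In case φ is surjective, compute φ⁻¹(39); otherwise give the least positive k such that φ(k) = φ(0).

Since gcd(56, 63) = 7, we have 56x ≡ 0 (mod 7) for all x, so φ(x) ≡ 4 (mod 7).
But 0 ≢ 4 (mod 7), so 0 ∈ ℤ_{63} has no preimage. Therefore φ is not surjective.
Since φ is not surjective, we find the least positive k with φ(k) = φ(0): this means 56k ≡ 0 (mod 63), i.e. 63 ∣ 56k. Since gcd(56, 63) = 7, dividing through by 7 this holds exactly when 9 ∣ 8k, and as gcd(8, 9) = 1, exactly when 9 ∣ k.
The smallest positive such k is 9.

9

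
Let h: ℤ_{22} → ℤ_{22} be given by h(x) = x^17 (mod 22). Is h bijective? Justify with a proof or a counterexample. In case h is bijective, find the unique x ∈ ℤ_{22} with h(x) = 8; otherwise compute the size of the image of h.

Computing x^17 mod 22 for each x (by repeated squaring, reducing mod 22 at every step), the values h(0), h(1), …, h(21) are: 0, 1, 18, 9, 16, 3, 8, 17, 2, 15, 10, 11, 12, 7, 20, 5, 14, 19, 6, 13, 4, 21.
Every element of ℤ_{22} appears exactly once in this list, so h is a bijection, and in particular bijective.
Since h is bijective, we read off the preimage of 8 from the same table: h(6) = 8, so h⁻¹(8) = 6.

6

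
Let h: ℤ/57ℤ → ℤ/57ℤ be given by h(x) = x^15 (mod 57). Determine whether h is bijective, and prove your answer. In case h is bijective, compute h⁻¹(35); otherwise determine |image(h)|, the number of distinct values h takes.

21

h(1) = 1^15 = 1.
h(7): Repeated squaring mod 57: 7^1 ≡ 7, 7^2 ≡ 7² = 49, 7^4 ≡ 49² = 2401 ≡ 7, 7^8 ≡ 7² = 49. Since 15 = 8 + 4 + 2 + 1, 7^15 ≡ 49·7·49·7: 49·7 = 343 ≡ 1, then 1·49 = 49, then 49·7 = 343 ≡ 1. So 7^15 ≡ 1 (mod 57).
So h(1) = h(7) = 1 while 1 ≠ 7, so h is not injective, hence not bijective.
Since h is not bijective, we determine |image(h)|. Computing x^15 mod 57 for each x (by repeated squaring, reducing mod 57 at every step), the values h(0), h(1), …, h(56) are: 0, 1, 50, 12, 49, 26, 30, 1, 56, 30, 46, 20, 18, 46, 50, 27, 7, 26, 18, 19, 20, 12, 31, 11, 45, 49, 20, 18, 49, 8, 39, 37, 8, 12, 46, 26, 45, 37, 38, 39, 31, 50, 30, 7, 11, 39, 37, 11, 27, 1, 56, 27, 31, 8, 45, 7, 56.
The distinct values are {0, 1, 7, 8, 11, 12, 18, 19, 20, 26, 27, 30, 31, 37, 38, 39, 45, 46, 49, 50, 56}; there are 21 of them.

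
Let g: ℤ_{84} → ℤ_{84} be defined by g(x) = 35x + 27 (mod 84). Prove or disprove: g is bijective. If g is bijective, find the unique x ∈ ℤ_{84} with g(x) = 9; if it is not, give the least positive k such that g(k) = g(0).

12

Recall that g is injective if g(s) = g(t) implies s = t.
We have gcd(35, 84) = 7 > 1. Taking s = 0 and t = 12: g(0) = 27 and g(12) = 35·12 + 27 = 447 ≡ 27 (mod 84).
So g(0) = g(12) while 0 ≠ 12, hence g is not injective, hence not bijective.
Since g is not bijective, we find the least positive k with g(k) = g(0): this means 35k ≡ 0 (mod 84), i.e. 84 ∣ 35k. Since gcd(35, 84) = 7, dividing through by 7 this holds exactly when 12 ∣ 5k, and as gcd(5, 12) = 1, exactly when 12 ∣ k.
The smallest positive such k is 12.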